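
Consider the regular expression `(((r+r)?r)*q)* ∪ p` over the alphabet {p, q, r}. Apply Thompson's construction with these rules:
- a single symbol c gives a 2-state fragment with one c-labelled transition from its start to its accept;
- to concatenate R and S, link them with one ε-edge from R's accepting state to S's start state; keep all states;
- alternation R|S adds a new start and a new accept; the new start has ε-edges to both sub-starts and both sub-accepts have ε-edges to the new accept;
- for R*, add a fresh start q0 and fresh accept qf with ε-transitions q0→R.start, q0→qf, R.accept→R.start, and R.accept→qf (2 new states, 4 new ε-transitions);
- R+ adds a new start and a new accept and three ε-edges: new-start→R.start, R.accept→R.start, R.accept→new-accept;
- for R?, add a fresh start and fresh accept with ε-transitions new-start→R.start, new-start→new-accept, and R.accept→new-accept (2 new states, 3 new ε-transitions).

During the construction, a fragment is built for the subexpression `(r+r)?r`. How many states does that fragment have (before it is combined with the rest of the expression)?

10

Fragment for `(r+r)?r`:
Each of the 3 symbol leaves contributes a 2-state fragment.
  r+ = 4 states
  r+r = 6 states
  (r+r)? = 8 states
  (r+r)?r = 10 states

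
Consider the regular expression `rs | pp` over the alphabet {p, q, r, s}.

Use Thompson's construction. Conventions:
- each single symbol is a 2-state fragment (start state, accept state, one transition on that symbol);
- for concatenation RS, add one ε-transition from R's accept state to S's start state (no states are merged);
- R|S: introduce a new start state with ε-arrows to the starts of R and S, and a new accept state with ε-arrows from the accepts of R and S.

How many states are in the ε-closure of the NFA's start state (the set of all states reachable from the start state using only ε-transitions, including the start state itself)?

Work bottom-up. For each fragment F, track |ε-closure(F.start)| and whether F's accept lies in that closure (i.e. whether F accepts ε). A single-symbol fragment has closure size 1 and does not accept ε.
  rs → same as the first factor's closure: |closure| = 1
  pp → same as the first factor's closure: |closure| = 1
  rs | pp → new start ε-reaches every alternative's start; none of them accept ε, so the new accept is not reached: |closure| = 1 + 1 + 1 = 3

3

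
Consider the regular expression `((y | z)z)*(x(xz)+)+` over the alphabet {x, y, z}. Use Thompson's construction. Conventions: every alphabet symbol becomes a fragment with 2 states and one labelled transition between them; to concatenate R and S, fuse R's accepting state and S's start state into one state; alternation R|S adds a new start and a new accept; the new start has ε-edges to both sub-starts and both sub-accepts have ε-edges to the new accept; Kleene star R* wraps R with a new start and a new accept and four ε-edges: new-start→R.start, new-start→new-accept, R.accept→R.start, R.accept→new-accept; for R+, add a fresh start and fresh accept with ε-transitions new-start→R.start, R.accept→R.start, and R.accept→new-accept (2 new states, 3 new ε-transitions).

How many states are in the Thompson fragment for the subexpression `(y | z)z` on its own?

Fragment for `(y | z)z`:
Each of the 3 symbol leaves contributes a 2-state fragment.
  y | z → 6 states
  (y | z)z → 7 states

7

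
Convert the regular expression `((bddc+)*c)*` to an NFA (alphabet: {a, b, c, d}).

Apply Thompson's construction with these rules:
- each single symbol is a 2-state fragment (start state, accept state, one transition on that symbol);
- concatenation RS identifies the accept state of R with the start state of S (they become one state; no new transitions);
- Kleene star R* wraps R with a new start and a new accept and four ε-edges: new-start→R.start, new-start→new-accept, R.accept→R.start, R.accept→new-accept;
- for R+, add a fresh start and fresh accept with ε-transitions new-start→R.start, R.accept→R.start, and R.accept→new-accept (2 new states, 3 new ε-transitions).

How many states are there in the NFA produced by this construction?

12

Per subexpression:
Each of the 5 symbol leaves contributes a 2-state fragment.
  c+ — 4 states
  bddc+ — 7 states
  (bddc+)* — 9 states
  (bddc+)*c — 10 states
  ((bddc+)*c)* — 12 states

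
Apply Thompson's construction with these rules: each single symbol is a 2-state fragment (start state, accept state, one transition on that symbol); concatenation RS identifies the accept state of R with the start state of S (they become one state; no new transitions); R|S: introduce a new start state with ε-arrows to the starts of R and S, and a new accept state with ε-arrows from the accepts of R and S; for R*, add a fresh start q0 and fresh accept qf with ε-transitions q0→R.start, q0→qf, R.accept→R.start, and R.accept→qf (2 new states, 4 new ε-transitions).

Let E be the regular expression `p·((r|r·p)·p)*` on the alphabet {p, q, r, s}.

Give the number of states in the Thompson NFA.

11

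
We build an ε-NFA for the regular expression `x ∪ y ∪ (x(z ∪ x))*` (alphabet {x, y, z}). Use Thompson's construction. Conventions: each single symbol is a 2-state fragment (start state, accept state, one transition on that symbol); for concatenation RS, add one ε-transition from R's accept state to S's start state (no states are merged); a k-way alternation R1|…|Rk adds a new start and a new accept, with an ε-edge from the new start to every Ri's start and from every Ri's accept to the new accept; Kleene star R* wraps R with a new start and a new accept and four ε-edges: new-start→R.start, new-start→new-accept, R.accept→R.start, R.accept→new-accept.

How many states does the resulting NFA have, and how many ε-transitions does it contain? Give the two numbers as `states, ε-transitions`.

16, 15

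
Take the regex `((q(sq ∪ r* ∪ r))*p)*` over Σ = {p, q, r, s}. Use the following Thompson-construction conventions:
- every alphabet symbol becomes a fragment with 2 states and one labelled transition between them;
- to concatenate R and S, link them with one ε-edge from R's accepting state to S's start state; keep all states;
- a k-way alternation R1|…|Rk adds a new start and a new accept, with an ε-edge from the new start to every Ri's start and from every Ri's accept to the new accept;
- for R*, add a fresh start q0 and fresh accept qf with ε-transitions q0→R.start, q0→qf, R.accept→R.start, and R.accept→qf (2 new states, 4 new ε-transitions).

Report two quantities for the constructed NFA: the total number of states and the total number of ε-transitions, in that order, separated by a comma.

Recursing over subexpressions:
Each of the 6 symbol leaves contributes 2 states and 0 ε-transitions.
  sq : 4 states, 1 ε-transition
  r* : 4 states, 4 ε-transitions
  sq ∪ r* ∪ r : 12 states, 11 ε-transitions
  q(sq ∪ r* ∪ r) : 14 states, 12 ε-transitions
  (q(sq ∪ r* ∪ r))* : 16 states, 16 ε-transitions
  (q(sq ∪ r* ∪ r))*p : 18 states, 17 ε-transitions
  ((q(sq ∪ r* ∪ r))*p)* : 20 states, 21 ε-transitions

20, 21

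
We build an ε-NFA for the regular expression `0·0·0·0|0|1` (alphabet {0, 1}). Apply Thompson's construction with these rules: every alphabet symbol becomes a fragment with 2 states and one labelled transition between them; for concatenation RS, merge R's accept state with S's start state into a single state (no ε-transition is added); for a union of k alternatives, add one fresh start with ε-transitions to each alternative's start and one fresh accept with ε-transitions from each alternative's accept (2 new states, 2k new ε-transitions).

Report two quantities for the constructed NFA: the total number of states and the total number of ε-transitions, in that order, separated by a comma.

By structural recursion:
Each of the 6 symbol leaves contributes 2 states and 0 ε-transitions.
  0·0·0·0 — 5 states, 0 ε-transitions
  0·0·0·0|0|1 — 11 states, 6 ε-transitions

11, 6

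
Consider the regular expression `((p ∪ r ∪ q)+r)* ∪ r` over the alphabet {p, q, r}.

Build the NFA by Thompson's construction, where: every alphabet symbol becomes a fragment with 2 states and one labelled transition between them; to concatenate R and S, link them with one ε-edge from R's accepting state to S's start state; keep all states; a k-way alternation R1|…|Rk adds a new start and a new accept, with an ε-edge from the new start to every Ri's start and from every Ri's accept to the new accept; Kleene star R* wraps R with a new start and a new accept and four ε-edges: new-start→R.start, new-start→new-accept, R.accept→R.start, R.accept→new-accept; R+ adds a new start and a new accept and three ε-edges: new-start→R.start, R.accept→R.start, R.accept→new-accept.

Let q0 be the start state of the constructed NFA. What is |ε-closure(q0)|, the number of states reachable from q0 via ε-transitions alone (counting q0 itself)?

10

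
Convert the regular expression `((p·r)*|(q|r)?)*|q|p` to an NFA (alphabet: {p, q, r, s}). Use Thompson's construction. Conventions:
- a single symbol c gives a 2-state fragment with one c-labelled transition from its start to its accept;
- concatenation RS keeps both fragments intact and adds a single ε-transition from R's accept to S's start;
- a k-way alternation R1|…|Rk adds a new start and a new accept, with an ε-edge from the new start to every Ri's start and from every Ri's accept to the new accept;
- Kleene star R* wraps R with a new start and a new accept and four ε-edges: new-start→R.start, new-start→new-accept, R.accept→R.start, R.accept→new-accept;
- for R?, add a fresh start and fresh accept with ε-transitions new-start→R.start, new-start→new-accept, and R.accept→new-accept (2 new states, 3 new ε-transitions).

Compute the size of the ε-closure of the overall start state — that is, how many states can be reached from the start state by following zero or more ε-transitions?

16

Work bottom-up. For each fragment F, track |ε-closure(F.start)| and whether F's accept lies in that closure (i.e. whether F accepts ε). A single-symbol fragment has closure size 1 and does not accept ε.
  p·r : C equals the left operand's closure size = 1 (its accept is not ε-reachable, so the closure stops there)
  (p·r)* : new start has ε-edges to the inner start and to the new accept, so C = 2 + 1 = 3
  q|r : new start ε-reaches every alternative's start; none of them accept ε, so the new accept is not reached: C = 1 + 1 + 1 = 3
  (q|r)? : C = 1 (new start) + 3 (body) + 1 (new accept, via ε) = 5
  (p·r)*|(q|r)? : new start ε-reaches every alternative's start; at least one alternative accepts ε, so the union's new accept is reached too: C = 1 + 3 + 5 + 1 = 10
  ((p·r)*|(q|r)?)* : C = 1 (new start) + 10 (body) + 1 (new accept) = 12
  ((p·r)*|(q|r)?)*|q|p : C = 1 (new start) + (12 + 1 + 1) + 1 (new accept, since some branch ε-reaches its own accept) = 16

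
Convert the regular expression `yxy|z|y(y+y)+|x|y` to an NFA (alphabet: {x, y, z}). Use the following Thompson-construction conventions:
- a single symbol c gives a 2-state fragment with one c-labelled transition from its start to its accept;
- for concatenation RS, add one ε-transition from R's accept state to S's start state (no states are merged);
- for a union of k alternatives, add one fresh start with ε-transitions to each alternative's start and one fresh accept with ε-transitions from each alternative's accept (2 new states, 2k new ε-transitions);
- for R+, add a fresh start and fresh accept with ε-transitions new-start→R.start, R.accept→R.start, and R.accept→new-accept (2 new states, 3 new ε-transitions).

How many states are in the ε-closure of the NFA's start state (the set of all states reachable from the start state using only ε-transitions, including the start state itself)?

6

Compute the ε-closure size of each fragment's start state recursively; a symbol fragment's start has no outgoing ε-edge, so its closure is just itself (size 1).
  yxy — C equals the left operand's closure size = 1 (its accept is not ε-reachable, so the closure stops there)
  y+ — C = 1 + 1 = 2 (the body doesn't accept ε, so the new accept is not reached)
  y+y — same as the first factor's closure: C = 2
  (y+y)+ — C = 1 + 2 = 3 (the body doesn't accept ε, so the new accept is not reached)
  y(y+y)+ — C equals the left operand's closure size = 1 (its accept is not ε-reachable, so the closure stops there)
  yxy|z|y(y+y)+|x|y — C = 1 + 1 + 1 + 1 + 1 + 1 = 6 (the new accept is not ε-reachable since no branch accepts ε)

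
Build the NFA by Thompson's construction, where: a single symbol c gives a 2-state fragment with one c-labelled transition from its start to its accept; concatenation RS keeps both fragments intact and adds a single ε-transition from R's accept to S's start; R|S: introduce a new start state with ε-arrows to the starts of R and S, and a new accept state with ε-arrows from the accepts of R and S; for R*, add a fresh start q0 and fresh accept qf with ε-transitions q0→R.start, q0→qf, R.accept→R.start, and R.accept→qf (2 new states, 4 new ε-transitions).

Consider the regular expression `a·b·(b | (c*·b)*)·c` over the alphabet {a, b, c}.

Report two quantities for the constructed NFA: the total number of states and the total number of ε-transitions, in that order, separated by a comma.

18, 16

Bottom-up over the parse tree:
Each of the 6 symbol leaves contributes 2 states and 0 ε-transitions.
  c* = 4 states, 4 ε-transitions
  c*·b = 6 states, 5 ε-transitions
  (c*·b)* = 8 states, 9 ε-transitions
  b | (c*·b)* = 12 states, 13 ε-transitions
  a·b·(b | (c*·b)*)·c = 18 states, 16 ε-transitions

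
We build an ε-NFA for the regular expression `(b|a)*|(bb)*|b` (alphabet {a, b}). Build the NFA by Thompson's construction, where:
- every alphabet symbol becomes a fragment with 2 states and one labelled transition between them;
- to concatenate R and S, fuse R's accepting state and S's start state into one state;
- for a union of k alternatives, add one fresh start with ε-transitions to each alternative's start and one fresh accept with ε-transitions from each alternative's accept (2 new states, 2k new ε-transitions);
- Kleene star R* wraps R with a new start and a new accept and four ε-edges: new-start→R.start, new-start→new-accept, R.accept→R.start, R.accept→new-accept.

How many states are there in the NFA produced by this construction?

17

Per subexpression:
Each of the 5 symbol leaves contributes a 2-state fragment.
  b|a → 6 states
  (b|a)* → 8 states
  bb → 3 states
  (bb)* → 5 states
  (b|a)*|(bb)*|b → 17 states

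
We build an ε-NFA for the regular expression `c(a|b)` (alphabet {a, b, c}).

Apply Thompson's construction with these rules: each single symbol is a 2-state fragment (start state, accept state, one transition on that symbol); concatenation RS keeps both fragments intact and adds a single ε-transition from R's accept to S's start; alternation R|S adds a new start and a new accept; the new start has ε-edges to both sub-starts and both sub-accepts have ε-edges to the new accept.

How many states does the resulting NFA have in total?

Per subexpression:
Each of the 3 symbol leaves contributes a 2-state fragment.
  a|b → 6 states
  c(a|b) → 8 states

8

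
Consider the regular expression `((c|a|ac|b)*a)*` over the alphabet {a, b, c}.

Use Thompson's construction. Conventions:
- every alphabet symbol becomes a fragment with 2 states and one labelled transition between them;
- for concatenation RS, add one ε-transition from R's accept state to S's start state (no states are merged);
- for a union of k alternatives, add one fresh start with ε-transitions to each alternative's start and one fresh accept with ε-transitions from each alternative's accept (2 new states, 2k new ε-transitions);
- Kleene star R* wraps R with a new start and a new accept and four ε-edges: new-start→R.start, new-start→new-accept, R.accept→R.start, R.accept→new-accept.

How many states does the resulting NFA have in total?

Building bottom-up:
Each of the 6 symbol leaves contributes a 2-state fragment.
  ac = 4 states
  c|a|ac|b = 12 states
  (c|a|ac|b)* = 14 states
  (c|a|ac|b)*a = 16 states
  ((c|a|ac|b)*a)* = 18 states

18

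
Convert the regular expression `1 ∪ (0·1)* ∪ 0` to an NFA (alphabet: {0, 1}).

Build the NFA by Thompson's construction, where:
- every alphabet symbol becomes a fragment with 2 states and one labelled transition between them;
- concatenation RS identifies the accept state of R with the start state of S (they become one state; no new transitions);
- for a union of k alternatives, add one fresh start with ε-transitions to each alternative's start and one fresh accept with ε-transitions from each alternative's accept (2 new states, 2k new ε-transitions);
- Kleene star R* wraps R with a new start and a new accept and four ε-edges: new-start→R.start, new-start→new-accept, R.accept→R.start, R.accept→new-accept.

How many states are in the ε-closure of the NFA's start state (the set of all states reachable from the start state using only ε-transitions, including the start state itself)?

7

Work bottom-up. For each fragment F, track |ε-closure(F.start)| and whether F's accept lies in that closure (i.e. whether F accepts ε). A single-symbol fragment has closure size 1 and does not accept ε.
  0·1 → same as the first factor's closure: C = 1
  (0·1)* → new start has ε-edges to the inner start and to the new accept, so C = 2 + 1 = 3
  1 ∪ (0·1)* ∪ 0 → C = 1 (new start) + (1 + 3 + 1) + 1 (new accept, since some branch ε-reaches its own accept) = 7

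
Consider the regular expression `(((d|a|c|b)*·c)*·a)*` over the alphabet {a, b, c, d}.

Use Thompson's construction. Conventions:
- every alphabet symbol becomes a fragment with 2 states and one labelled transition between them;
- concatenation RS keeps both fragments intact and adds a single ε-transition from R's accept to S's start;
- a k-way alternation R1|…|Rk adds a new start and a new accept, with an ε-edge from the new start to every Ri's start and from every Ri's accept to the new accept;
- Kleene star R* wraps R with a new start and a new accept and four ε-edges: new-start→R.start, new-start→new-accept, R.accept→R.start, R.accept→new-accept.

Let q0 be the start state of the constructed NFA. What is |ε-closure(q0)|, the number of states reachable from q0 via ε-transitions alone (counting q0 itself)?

Work bottom-up. For each fragment F, track |ε-closure(F.start)| and whether F's accept lies in that closure (i.e. whether F accepts ε). A single-symbol fragment has closure size 1 and does not accept ε.
  d|a|c|b → C = 1 + 1 + 1 + 1 + 1 = 5 (the new accept is not ε-reachable since no branch accepts ε)
  (d|a|c|b)* → new start has ε-edges to the inner start and to the new accept, so C = 2 + 5 = 7
  (d|a|c|b)*·c → the left operand accepts ε, so the closure extends into the next operand (via the concat ε-link); C = 7 + 1 = 8
  ((d|a|c|b)*·c)* → new start has ε-edges to the inner start and to the new accept, so C = 2 + 8 = 10
  ((d|a|c|b)*·c)*·a → the left operand accepts ε, so the closure extends into the next operand (via the concat ε-link); C = 10 + 1 = 11
  (((d|a|c|b)*·c)*·a)* → the star's fresh start ε-reaches both the body's start and the fresh accept: C = 2 + 11 = 13

13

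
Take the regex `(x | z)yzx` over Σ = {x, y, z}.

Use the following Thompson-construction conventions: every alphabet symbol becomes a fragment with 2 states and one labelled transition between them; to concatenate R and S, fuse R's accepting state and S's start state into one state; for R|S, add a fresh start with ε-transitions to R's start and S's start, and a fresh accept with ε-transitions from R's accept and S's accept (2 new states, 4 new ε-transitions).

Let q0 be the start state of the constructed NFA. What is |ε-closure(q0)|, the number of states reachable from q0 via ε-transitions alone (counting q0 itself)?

Let C(F) = |ε-closure(F.start)| within fragment F, and note whether F accepts ε. Symbol fragments have C = 1 and do not accept ε. Then:
  x | z — |closure| = 1 + 1 + 1 = 3 (the new accept is not ε-reachable since no branch accepts ε)
  (x | z)yzx — |closure| equals the left operand's closure size = 3 (its accept is not ε-reachable, so the closure stops there)

3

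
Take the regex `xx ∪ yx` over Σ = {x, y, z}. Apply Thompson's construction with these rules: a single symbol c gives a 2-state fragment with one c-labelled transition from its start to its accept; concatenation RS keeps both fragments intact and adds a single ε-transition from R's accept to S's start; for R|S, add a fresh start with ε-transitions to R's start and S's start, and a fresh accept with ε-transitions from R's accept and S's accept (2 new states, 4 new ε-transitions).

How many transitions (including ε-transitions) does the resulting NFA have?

10

Building bottom-up:
Each of the 4 symbol leaves contributes 1 transition (1 symbol, 0 ε).
  xx = 3 transitions (2 symbol, 1 ε)
  yx = 3 transitions (2 symbol, 1 ε)
  xx ∪ yx = 10 transitions (4 symbol, 6 ε)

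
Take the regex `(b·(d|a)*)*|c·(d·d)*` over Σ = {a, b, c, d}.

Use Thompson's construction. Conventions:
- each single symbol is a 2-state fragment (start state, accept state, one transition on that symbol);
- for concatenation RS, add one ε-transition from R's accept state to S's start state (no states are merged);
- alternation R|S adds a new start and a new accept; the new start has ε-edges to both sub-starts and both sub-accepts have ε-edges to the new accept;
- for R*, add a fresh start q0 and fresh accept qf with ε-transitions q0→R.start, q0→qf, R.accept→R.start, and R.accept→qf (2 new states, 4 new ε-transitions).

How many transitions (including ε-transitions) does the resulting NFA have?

29

Building bottom-up:
Each of the 6 symbol leaves contributes 1 transition (1 symbol, 0 ε).
  d|a : 6 transitions (2 symbol, 4 ε)
  (d|a)* : 10 transitions (2 symbol, 8 ε)
  b·(d|a)* : 12 transitions (3 symbol, 9 ε)
  (b·(d|a)*)* : 16 transitions (3 symbol, 13 ε)
  d·d : 3 transitions (2 symbol, 1 ε)
  (d·d)* : 7 transitions (2 symbol, 5 ε)
  c·(d·d)* : 9 transitions (3 symbol, 6 ε)
  (b·(d|a)*)*|c·(d·d)* : 29 transitions (6 symbol, 23 ε)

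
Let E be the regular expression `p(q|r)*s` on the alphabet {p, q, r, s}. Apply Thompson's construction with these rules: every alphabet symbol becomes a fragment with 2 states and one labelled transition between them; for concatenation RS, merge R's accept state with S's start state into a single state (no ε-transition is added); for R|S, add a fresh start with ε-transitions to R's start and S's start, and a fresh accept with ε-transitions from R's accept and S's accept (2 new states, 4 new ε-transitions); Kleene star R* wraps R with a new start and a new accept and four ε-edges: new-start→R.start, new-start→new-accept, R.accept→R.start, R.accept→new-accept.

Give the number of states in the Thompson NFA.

10

Building bottom-up:
Each of the 4 symbol leaves contributes a 2-state fragment.
  q|r → 6 states
  (q|r)* → 8 states
  p(q|r)*s → 10 states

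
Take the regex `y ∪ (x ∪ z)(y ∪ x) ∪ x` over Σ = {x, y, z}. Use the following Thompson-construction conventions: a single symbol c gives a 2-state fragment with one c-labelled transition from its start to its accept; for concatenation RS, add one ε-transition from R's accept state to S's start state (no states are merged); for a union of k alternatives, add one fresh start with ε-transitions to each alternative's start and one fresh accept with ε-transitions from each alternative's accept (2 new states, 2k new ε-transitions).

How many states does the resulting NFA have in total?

Per subexpression:
Each of the 6 symbol leaves contributes a 2-state fragment.
  x ∪ z — 6 states
  y ∪ x — 6 states
  (x ∪ z)(y ∪ x) — 12 states
  y ∪ (x ∪ z)(y ∪ x) ∪ x — 18 states

18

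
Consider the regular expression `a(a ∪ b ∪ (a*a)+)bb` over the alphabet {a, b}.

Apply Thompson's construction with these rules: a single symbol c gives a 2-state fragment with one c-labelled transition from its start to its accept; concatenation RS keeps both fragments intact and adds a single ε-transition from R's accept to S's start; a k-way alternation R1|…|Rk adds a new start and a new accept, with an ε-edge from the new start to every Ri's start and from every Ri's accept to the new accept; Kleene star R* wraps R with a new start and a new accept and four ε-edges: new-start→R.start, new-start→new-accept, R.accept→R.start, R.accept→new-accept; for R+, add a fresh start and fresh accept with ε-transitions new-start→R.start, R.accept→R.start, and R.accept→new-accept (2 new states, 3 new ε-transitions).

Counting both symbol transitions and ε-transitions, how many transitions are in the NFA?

24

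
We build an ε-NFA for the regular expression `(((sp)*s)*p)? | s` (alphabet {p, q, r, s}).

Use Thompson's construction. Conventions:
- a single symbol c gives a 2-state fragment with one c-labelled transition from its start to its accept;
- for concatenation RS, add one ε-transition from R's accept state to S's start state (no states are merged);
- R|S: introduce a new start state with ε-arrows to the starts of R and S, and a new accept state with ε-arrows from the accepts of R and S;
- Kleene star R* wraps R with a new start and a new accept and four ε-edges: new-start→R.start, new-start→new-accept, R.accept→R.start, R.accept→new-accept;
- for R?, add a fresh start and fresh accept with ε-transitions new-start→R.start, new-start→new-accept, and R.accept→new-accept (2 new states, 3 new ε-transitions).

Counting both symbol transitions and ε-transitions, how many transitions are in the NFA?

23

Per subexpression:
Each of the 5 symbol leaves contributes 1 transition (1 symbol, 0 ε).
  sp = 3 transitions (2 symbol, 1 ε)
  (sp)* = 7 transitions (2 symbol, 5 ε)
  (sp)*s = 9 transitions (3 symbol, 6 ε)
  ((sp)*s)* = 13 transitions (3 symbol, 10 ε)
  ((sp)*s)*p = 15 transitions (4 symbol, 11 ε)
  (((sp)*s)*p)? = 18 transitions (4 symbol, 14 ε)
  (((sp)*s)*p)? | s = 23 transitions (5 symbol, 18 ε)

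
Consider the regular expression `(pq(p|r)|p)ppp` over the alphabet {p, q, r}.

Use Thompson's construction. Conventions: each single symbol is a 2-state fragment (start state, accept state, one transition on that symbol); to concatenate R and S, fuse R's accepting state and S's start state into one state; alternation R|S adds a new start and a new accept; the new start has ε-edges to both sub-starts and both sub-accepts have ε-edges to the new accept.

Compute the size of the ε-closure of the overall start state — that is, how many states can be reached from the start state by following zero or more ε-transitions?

3

Compute the ε-closure size of each fragment's start state recursively; a symbol fragment's start has no outgoing ε-edge, so its closure is just itself (size 1).
  p|r — C = 1 + 1 + 1 = 3 (the new accept is not ε-reachable since no branch accepts ε)
  pq(p|r) — same as the first factor's closure: C = 1
  pq(p|r)|p — new start ε-reaches every alternative's start; none of them accept ε, so the new accept is not reached: C = 1 + 1 + 1 = 3
  (pq(p|r)|p)ppp — same as the first factor's closure: C = 3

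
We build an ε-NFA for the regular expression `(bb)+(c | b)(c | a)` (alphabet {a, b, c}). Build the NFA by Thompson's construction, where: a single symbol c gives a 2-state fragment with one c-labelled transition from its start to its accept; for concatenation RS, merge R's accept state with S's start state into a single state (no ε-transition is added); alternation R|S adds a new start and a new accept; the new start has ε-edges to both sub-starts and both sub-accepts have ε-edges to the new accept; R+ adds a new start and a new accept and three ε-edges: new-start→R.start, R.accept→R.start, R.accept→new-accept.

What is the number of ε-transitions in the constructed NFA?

By structural recursion:
Each of the 6 symbol leaves contributes 0 ε-transitions.
  bb = 0 ε-transitions
  (bb)+ = 3 ε-transitions
  c | b = 4 ε-transitions
  c | a = 4 ε-transitions
  (bb)+(c | b)(c | a) = 11 ε-transitions

11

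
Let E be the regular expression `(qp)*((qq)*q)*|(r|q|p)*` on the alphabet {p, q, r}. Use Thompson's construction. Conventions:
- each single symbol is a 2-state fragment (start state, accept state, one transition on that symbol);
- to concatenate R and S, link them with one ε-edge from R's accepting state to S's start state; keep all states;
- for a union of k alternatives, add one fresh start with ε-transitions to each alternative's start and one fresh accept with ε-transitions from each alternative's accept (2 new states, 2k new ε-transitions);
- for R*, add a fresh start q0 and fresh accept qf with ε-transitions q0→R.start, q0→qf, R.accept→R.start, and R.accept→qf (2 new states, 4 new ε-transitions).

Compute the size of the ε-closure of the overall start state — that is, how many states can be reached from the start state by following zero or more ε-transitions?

17

Compute the ε-closure size of each fragment's start state recursively; a symbol fragment's start has no outgoing ε-edge, so its closure is just itself (size 1).
  qp : |closure| equals the left operand's closure size = 1 (its accept is not ε-reachable, so the closure stops there)
  (qp)* : the star's fresh start ε-reaches both the body's start and the fresh accept: |closure| = 2 + 1 = 3
  qq : |closure| equals the left operand's closure size = 1 (its accept is not ε-reachable, so the closure stops there)
  (qq)* : |closure| = 1 (new start) + 1 (body) + 1 (new accept) = 3
  (qq)*q : |closure| = 3 + 1 = 4 (closure spills across the concat boundary because the left factor accepts ε)
  ((qq)*q)* : |closure| = 1 (new start) + 4 (body) + 1 (new accept) = 6
  (qp)*((qq)*q)* : the left operand accepts ε, so the closure extends into the next operand (via the concat ε-link); |closure| = 3 + 6 = 9
  r|q|p : |closure| = 1 + 1 + 1 + 1 = 4 (the new accept is not ε-reachable since no branch accepts ε)
  (r|q|p)* : new start has ε-edges to the inner start and to the new accept, so |closure| = 2 + 4 = 6
  (qp)*((qq)*q)*|(r|q|p)* : new start ε-reaches every alternative's start; at least one alternative accepts ε, so the union's new accept is reached too: |closure| = 1 + 9 + 6 + 1 = 17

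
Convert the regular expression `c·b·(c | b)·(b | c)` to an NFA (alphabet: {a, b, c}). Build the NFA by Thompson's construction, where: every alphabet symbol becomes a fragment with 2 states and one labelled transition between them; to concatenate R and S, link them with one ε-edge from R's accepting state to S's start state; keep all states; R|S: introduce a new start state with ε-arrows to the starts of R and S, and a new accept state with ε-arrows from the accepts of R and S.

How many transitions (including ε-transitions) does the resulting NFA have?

17

Bottom-up over the parse tree:
Each of the 6 symbol leaves contributes 1 transition (1 symbol, 0 ε).
  c | b — 6 transitions (2 symbol, 4 ε)
  b | c — 6 transitions (2 symbol, 4 ε)
  c·b·(c | b)·(b | c) — 17 transitions (6 symbol, 11 ε)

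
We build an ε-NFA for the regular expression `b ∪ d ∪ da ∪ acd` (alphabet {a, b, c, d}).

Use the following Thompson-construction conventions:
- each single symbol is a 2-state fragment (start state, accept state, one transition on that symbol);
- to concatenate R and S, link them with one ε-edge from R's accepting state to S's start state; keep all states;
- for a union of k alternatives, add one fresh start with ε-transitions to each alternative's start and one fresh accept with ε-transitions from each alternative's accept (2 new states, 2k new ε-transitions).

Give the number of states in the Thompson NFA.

16

Recursing over subexpressions:
Each of the 7 symbol leaves contributes a 2-state fragment.
  da → 4 states
  acd → 6 states
  b ∪ d ∪ da ∪ acd → 16 states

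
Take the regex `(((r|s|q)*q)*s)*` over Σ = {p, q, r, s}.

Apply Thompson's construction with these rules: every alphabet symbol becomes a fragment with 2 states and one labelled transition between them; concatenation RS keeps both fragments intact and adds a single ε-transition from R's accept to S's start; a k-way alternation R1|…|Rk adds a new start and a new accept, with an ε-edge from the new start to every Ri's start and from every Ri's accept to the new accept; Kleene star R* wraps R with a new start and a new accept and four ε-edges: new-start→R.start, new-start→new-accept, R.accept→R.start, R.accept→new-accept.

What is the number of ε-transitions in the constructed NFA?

20

Building bottom-up:
Each of the 5 symbol leaves contributes 0 ε-transitions.
  r|s|q → 6 ε-transitions
  (r|s|q)* → 10 ε-transitions
  (r|s|q)*q → 11 ε-transitions
  ((r|s|q)*q)* → 15 ε-transitions
  ((r|s|q)*q)*s → 16 ε-transitions
  (((r|s|q)*q)*s)* → 20 ε-transitions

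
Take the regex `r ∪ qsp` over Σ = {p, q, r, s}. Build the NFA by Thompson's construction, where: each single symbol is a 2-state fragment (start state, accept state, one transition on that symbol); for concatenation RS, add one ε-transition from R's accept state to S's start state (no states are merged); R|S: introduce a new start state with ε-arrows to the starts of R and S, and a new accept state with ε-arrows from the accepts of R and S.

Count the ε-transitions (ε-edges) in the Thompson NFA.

Bottom-up over the parse tree:
Each of the 4 symbol leaves contributes 0 ε-transitions.
  qsp : 2 ε-transitions
  r ∪ qsp : 6 ε-transitions

6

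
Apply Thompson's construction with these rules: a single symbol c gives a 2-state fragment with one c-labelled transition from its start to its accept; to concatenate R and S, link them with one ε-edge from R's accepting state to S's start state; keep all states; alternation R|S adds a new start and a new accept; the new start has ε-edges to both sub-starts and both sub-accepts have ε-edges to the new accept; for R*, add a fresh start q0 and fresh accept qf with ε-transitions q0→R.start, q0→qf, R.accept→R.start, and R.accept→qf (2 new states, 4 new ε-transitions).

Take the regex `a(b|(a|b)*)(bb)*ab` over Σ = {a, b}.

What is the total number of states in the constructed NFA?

Building bottom-up:
Each of the 8 symbol leaves contributes a 2-state fragment.
  a|b : 6 states
  (a|b)* : 8 states
  b|(a|b)* : 12 states
  bb : 4 states
  (bb)* : 6 states
  a(b|(a|b)*)(bb)*ab : 24 states

24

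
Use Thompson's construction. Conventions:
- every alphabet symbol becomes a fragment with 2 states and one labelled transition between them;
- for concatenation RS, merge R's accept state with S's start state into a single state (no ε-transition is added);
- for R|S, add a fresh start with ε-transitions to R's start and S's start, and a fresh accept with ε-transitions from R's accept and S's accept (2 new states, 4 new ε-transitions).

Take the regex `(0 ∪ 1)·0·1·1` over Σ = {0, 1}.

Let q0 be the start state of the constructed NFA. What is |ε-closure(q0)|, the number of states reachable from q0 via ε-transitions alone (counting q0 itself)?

Work bottom-up. For each fragment F, track |ε-closure(F.start)| and whether F's accept lies in that closure (i.e. whether F accepts ε). A single-symbol fragment has closure size 1 and does not accept ε.
  0 ∪ 1 : new start ε-reaches every alternative's start; none of them accept ε, so the new accept is not reached: |ε-closure| = 1 + 1 + 1 = 3
  (0 ∪ 1)·0·1·1 : |ε-closure| equals the left operand's closure size = 3 (its accept is not ε-reachable, so the closure stops there)

3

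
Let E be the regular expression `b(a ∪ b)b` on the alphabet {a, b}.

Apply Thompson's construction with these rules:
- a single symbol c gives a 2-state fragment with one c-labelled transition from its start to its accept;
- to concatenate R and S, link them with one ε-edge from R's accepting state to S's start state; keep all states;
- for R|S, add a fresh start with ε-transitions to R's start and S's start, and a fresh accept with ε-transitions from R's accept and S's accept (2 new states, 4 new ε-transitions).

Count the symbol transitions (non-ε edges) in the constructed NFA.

4

Recursing over subexpressions:
Each of the 4 symbol leaves contributes exactly 1 symbol transition.
  a ∪ b — 2 symbol transitions
  b(a ∪ b)b — 4 symbol transitions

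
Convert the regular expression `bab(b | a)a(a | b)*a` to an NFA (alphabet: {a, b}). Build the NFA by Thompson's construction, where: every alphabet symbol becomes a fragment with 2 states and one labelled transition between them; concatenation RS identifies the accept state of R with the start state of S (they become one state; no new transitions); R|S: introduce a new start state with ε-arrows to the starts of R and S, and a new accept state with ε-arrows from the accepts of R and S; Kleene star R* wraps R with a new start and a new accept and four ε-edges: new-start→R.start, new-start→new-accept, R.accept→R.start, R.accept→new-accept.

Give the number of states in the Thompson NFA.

By structural recursion:
Each of the 9 symbol leaves contributes a 2-state fragment.
  b | a — 6 states
  a | b — 6 states
  (a | b)* — 8 states
  bab(b | a)a(a | b)*a — 18 states

18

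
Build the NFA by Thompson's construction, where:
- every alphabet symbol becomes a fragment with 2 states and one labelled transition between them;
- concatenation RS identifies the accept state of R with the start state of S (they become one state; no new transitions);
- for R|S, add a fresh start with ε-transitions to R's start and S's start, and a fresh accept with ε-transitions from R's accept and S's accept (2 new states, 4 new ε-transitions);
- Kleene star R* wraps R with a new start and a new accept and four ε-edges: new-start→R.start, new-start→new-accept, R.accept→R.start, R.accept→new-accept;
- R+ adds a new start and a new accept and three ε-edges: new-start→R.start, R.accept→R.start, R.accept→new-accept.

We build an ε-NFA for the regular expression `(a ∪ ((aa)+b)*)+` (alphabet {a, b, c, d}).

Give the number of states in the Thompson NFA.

14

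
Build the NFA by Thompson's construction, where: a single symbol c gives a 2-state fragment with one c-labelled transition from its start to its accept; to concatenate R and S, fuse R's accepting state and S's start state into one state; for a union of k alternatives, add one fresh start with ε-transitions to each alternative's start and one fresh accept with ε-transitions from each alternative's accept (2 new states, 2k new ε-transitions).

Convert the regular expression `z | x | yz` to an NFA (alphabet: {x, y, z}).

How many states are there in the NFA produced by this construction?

By structural recursion:
Each of the 4 symbol leaves contributes a 2-state fragment.
  yz → 3 states
  z | x | yz → 9 states

9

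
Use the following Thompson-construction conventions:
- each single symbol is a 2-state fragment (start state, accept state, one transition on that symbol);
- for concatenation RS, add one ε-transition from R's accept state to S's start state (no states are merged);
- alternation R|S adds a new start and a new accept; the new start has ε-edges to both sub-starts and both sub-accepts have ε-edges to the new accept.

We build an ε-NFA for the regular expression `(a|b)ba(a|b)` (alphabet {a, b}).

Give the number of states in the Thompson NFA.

Building bottom-up:
Each of the 6 symbol leaves contributes a 2-state fragment.
  a|b = 6 states
  a|b = 6 states
  (a|b)ba(a|b) = 16 states

16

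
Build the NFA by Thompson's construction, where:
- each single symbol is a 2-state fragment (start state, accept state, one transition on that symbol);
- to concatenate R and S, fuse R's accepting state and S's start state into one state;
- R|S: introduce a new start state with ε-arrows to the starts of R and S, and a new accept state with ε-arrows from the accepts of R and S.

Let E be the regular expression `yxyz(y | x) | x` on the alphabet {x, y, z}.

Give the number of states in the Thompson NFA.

Per subexpression:
Each of the 7 symbol leaves contributes a 2-state fragment.
  y | x — 6 states
  yxyz(y | x) — 10 states
  yxyz(y | x) | x — 14 states

14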